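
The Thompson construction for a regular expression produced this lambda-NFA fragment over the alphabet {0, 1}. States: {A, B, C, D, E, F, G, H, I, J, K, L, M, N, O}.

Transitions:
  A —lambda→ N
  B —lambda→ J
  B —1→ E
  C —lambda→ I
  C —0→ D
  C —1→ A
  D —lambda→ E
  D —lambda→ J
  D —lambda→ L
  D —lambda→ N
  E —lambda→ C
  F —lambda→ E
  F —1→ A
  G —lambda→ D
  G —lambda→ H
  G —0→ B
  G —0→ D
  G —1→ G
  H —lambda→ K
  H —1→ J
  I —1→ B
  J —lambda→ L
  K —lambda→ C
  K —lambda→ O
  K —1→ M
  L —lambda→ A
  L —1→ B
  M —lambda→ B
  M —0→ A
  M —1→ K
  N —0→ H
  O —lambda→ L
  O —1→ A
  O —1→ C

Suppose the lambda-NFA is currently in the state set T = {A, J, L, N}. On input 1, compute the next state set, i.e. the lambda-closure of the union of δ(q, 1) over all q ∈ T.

{A, B, J, L, N}

L on 1 → {B}.
No 1-transition from A, J, N.
Union after reading 1: {B}.
Now take the lambda-closure:
From B via lambda: add J.
From J via lambda: add L.
From L via lambda: add A.
From A via lambda: add N.
No new states can be added; the closed set is {A, B, J, L, N}.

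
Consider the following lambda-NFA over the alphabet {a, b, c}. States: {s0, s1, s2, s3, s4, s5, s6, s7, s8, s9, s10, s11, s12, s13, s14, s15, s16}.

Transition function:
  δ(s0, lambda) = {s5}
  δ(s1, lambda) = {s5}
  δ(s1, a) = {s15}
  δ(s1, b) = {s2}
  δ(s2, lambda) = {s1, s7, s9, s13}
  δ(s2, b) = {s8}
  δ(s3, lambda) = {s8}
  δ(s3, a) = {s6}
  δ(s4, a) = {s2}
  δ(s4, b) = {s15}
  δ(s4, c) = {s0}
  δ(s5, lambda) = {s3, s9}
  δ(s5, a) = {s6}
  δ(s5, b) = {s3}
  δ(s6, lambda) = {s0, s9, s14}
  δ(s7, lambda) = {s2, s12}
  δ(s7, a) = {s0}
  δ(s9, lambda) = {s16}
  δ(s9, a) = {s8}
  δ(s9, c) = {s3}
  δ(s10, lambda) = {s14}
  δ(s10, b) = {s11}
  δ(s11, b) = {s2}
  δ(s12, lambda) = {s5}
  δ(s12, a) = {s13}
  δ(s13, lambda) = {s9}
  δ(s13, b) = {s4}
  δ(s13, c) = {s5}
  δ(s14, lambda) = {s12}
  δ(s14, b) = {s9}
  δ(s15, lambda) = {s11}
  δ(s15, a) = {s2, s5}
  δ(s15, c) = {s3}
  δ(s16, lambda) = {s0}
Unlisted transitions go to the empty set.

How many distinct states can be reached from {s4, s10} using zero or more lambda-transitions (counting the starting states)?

Start with {s4, s10}.
From s10 via lambda: add s14.
From s14 via lambda: add s12.
From s12 via lambda: add s5.
From s5 via lambda: add s3, s9.
From s3 via lambda: add s8.
From s9 via lambda: add s16.
From s16 via lambda: add s0.
lambda-closure = {s0, s3, s4, s5, s8, s9, s10, s12, s14, s16}, which has 10 states.

10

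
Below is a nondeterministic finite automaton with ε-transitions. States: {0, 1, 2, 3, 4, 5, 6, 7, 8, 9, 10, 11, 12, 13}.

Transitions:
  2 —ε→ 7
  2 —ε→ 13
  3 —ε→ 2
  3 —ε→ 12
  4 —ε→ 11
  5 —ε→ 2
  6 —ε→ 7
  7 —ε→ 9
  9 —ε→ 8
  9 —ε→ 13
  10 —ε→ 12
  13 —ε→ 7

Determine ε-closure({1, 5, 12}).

{1, 2, 5, 7, 8, 9, 12, 13}

Start with {1, 5, 12}.
From 5 via ε: add 2.
From 2 via ε: add 7, 13.
From 7 via ε: add 9.
From 9 via ε: add 8.
No new states can be added; the closed set is {1, 2, 5, 7, 8, 9, 12, 13}.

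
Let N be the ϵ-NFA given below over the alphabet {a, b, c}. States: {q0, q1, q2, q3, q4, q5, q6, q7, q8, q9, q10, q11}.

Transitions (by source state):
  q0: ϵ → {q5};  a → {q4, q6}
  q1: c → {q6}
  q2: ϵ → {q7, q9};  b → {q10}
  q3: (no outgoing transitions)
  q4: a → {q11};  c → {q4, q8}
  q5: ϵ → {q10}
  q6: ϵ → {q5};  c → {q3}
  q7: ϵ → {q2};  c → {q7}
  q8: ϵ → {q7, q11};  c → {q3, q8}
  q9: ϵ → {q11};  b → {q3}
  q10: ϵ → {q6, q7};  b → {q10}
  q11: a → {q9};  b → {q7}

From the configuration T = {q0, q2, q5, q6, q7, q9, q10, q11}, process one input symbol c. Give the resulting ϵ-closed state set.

{q2, q3, q7, q9, q11}

q6 on c → {q3}.
q7 on c → {q7}.
No c-transition from q0, q2, q5, q9, q10, q11.
Union after reading c: {q3, q7}.
Now take the ϵ-closure:
From q7 via ϵ: add q2.
From q2 via ϵ: add q9.
From q9 via ϵ: add q11.
No new states can be added; the closed set is {q2, q3, q7, q9, q11}.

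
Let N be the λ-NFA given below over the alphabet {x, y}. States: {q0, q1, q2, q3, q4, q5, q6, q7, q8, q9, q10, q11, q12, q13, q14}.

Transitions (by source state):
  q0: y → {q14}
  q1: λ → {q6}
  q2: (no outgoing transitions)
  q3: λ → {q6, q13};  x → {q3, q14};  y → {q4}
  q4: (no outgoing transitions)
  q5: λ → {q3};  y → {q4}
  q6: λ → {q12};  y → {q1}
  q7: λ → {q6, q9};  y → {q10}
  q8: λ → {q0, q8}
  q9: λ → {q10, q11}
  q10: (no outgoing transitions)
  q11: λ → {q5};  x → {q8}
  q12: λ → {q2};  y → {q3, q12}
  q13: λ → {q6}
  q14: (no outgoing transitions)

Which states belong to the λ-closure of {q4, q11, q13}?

{q2, q3, q4, q5, q6, q11, q12, q13}

Start with {q4, q11, q13}.
From q11 via λ: add q5.
From q13 via λ: add q6.
From q5 via λ: add q3.
From q6 via λ: add q12.
From q12 via λ: add q2.
No new states can be added; the closed set is {q2, q3, q4, q5, q6, q11, q12, q13}.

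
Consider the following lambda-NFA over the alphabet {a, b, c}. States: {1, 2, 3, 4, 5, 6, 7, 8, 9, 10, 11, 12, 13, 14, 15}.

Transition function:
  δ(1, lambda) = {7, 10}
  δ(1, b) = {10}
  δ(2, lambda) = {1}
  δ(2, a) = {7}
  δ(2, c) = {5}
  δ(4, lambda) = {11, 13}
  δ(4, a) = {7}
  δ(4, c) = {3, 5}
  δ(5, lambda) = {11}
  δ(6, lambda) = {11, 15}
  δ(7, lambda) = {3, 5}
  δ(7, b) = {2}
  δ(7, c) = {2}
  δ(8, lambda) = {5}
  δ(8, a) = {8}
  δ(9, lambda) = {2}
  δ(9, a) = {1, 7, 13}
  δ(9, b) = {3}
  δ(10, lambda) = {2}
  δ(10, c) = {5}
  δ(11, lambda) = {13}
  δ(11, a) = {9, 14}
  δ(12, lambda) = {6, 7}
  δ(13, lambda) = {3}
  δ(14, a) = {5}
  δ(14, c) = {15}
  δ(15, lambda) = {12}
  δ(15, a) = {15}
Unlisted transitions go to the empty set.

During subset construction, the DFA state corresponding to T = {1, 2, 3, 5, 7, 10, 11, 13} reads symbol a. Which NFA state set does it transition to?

{1, 2, 3, 5, 7, 9, 10, 11, 13, 14}

2 on a → {7}.
11 on a → {9, 14}.
No a-transition from 1, 3, 5, 7, 10, 13.
Union after reading a: {7, 9, 14}.
Now take the lambda-closure:
From 7 via lambda: add 3, 5.
From 9 via lambda: add 2.
From 2 via lambda: add 1.
From 5 via lambda: add 11.
From 1 via lambda: add 10.
From 11 via lambda: add 13.
No new states can be added; the closed set is {1, 2, 3, 5, 7, 9, 10, 11, 13, 14}.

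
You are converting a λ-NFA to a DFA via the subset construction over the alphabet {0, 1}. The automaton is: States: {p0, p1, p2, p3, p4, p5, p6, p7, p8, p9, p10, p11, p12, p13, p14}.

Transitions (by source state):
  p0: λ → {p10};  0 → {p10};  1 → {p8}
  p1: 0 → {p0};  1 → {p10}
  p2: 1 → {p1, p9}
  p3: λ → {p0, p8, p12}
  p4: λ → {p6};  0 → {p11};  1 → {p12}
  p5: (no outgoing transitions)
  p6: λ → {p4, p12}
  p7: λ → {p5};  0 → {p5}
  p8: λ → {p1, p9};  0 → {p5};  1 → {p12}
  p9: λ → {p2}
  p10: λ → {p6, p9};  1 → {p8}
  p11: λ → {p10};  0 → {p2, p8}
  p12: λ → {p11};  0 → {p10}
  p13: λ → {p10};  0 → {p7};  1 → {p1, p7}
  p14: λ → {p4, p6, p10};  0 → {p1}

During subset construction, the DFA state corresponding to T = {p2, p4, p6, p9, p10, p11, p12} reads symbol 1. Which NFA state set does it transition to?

p2 on 1 → {p1, p9}.
p4 on 1 → {p12}.
p10 on 1 → {p8}.
No 1-transition from p6, p9, p11, p12.
Union after reading 1: {p1, p8, p9, p12}.
Now take the λ-closure:
From p9 via λ: add p2.
From p12 via λ: add p11.
From p11 via λ: add p10.
From p10 via λ: add p6.
From p6 via λ: add p4.
No new states can be added; the closed set is {p1, p2, p4, p6, p8, p9, p10, p11, p12}.

{p1, p2, p4, p6, p8, p9, p10, p11, p12}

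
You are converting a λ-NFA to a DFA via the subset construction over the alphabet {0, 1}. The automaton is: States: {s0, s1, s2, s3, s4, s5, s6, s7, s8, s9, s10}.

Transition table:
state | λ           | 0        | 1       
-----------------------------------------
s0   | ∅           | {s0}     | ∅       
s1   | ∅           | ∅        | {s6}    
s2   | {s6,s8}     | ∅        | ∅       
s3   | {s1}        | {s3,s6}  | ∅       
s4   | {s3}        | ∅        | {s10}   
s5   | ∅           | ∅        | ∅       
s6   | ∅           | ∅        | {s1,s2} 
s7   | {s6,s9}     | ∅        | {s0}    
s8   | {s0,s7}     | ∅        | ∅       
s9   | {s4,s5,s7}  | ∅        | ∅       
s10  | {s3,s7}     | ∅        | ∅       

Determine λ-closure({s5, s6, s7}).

{s1, s3, s4, s5, s6, s7, s9}

Start with {s5, s6, s7}.
From s7 via λ: add s9.
From s9 via λ: add s4.
From s4 via λ: add s3.
From s3 via λ: add s1.
No new states can be added; the closed set is {s1, s3, s4, s5, s6, s7, s9}.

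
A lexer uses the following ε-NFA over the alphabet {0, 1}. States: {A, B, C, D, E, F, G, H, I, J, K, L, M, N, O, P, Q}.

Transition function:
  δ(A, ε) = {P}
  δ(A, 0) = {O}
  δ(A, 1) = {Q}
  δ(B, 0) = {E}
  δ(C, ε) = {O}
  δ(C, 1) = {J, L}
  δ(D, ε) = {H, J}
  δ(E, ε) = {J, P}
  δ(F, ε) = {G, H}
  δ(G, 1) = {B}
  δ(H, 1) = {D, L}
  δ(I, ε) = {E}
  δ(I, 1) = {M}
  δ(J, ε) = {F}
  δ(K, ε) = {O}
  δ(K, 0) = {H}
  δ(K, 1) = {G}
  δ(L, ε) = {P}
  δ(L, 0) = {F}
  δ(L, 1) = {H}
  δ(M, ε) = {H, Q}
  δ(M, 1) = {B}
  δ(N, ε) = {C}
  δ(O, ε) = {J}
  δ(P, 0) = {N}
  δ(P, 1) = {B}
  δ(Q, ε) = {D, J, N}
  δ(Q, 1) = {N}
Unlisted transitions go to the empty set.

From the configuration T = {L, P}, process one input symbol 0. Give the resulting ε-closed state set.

L on 0 → {F}.
P on 0 → {N}.
Union after reading 0: {F, N}.
Now take the ε-closure:
From F via ε: add G, H.
From N via ε: add C.
From C via ε: add O.
From O via ε: add J.
No new states can be added; the closed set is {C, F, G, H, J, N, O}.

{C, F, G, H, J, N, O}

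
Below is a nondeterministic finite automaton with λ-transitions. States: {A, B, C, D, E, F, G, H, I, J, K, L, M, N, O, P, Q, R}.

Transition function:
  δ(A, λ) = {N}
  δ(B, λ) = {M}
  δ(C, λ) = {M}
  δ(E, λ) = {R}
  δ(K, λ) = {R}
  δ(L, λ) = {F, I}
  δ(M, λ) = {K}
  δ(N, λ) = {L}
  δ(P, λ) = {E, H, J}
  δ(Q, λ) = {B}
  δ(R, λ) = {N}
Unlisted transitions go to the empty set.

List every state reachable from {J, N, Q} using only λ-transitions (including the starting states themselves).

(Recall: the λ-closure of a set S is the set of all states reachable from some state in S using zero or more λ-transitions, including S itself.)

{B, F, I, J, K, L, M, N, Q, R}

Start with {J, N, Q}.
From N via λ: add L.
From Q via λ: add B.
From B via λ: add M.
From L via λ: add F, I.
From M via λ: add K.
From K via λ: add R.
No new states can be added; the closed set is {B, F, I, J, K, L, M, N, Q, R}.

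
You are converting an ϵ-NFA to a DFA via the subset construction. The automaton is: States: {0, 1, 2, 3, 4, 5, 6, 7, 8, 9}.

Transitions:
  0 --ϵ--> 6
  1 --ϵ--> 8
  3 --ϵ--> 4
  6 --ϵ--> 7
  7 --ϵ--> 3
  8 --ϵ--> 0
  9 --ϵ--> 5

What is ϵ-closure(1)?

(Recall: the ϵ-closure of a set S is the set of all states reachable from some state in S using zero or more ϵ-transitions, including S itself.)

Start with {1}.
From 1 via ϵ: add 8.
From 8 via ϵ: add 0.
From 0 via ϵ: add 6.
From 6 via ϵ: add 7.
From 7 via ϵ: add 3.
From 3 via ϵ: add 4.
No new states can be added; the closed set is {0, 1, 3, 4, 6, 7, 8}.

{0, 1, 3, 4, 6, 7, 8}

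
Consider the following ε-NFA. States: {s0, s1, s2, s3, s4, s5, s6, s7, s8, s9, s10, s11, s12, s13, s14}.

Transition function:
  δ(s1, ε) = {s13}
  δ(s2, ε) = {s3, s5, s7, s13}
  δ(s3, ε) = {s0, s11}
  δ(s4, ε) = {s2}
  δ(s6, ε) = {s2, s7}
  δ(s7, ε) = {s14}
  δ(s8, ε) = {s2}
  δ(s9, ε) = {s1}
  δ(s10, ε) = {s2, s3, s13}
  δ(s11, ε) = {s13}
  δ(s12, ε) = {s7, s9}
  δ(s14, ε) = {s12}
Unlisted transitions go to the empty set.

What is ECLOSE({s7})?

Start with {s7}.
From s7 via ε: add s14.
From s14 via ε: add s12.
From s12 via ε: add s9.
From s9 via ε: add s1.
From s1 via ε: add s13.
No new states can be added; the closed set is {s1, s7, s9, s12, s13, s14}.

{s1, s7, s9, s12, s13, s14}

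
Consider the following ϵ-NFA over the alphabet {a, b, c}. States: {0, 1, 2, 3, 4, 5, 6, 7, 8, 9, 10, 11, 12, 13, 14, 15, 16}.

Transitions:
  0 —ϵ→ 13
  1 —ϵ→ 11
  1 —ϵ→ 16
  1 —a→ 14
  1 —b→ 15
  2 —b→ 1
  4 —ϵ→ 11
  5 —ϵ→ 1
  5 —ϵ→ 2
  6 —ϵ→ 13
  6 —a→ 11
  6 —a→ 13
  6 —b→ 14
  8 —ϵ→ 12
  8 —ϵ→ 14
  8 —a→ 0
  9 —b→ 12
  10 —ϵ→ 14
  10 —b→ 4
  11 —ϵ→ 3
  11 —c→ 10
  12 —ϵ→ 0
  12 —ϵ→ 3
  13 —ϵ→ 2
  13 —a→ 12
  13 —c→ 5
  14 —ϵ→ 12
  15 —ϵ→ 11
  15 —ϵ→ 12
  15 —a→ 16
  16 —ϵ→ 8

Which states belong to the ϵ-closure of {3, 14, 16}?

{0, 2, 3, 8, 12, 13, 14, 16}

Start with {3, 14, 16}.
From 14 via ϵ: add 12.
From 16 via ϵ: add 8.
From 12 via ϵ: add 0.
From 0 via ϵ: add 13.
From 13 via ϵ: add 2.
No new states can be added; the closed set is {0, 2, 3, 8, 12, 13, 14, 16}.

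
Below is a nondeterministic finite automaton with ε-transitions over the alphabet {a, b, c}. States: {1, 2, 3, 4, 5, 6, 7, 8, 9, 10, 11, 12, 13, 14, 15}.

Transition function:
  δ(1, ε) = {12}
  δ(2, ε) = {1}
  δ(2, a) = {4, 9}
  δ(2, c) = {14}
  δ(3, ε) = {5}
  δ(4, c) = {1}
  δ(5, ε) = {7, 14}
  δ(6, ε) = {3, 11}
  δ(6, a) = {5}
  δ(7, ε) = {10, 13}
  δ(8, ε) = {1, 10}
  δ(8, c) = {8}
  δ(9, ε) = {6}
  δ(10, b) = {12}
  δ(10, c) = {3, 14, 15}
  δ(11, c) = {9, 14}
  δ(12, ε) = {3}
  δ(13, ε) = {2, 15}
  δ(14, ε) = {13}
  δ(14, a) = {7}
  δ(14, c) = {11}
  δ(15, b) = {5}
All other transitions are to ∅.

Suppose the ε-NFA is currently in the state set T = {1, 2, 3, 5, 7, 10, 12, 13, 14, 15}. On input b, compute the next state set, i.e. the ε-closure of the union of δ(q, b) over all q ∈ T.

{1, 2, 3, 5, 7, 10, 12, 13, 14, 15}

10 on b → {12}.
15 on b → {5}.
No b-transition from 1, 2, 3, 5, 7, 12, 13, 14.
Union after reading b: {5, 12}.
Now take the ε-closure:
From 5 via ε: add 7, 14.
From 12 via ε: add 3.
From 7 via ε: add 10, 13.
From 13 via ε: add 2, 15.
From 2 via ε: add 1.
No new states can be added; the closed set is {1, 2, 3, 5, 7, 10, 12, 13, 14, 15}.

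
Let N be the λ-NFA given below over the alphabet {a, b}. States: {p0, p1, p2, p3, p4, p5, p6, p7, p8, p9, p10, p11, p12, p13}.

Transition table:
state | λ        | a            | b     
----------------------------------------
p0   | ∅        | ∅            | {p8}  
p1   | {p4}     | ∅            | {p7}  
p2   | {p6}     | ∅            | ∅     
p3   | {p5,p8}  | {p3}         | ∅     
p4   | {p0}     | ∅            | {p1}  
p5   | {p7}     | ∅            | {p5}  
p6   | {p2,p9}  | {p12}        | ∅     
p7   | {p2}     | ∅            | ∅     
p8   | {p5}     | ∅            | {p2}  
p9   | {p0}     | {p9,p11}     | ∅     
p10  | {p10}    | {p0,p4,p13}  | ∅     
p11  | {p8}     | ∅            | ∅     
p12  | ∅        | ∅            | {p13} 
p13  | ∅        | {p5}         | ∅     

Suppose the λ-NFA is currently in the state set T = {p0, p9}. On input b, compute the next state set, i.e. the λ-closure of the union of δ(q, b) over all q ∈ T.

p0 on b → {p8}.
No b-transition from p9.
Union after reading b: {p8}.
Now take the λ-closure:
From p8 via λ: add p5.
From p5 via λ: add p7.
From p7 via λ: add p2.
From p2 via λ: add p6.
From p6 via λ: add p9.
From p9 via λ: add p0.
No new states can be added; the closed set is {p0, p2, p5, p6, p7, p8, p9}.

{p0, p2, p5, p6, p7, p8, p9}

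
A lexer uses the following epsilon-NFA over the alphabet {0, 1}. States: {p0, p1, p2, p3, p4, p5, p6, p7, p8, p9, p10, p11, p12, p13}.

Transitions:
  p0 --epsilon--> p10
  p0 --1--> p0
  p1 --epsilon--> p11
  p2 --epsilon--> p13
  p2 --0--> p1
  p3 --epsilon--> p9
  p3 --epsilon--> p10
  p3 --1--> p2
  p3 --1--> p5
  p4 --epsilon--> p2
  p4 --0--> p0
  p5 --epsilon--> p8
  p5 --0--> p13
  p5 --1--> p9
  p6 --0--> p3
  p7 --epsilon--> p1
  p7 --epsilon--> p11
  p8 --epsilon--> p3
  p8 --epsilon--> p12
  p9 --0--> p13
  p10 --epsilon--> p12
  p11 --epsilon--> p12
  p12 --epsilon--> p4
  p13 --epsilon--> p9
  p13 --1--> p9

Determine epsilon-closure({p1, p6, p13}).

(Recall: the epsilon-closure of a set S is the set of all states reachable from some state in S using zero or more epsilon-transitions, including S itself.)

Start with {p1, p6, p13}.
From p1 via epsilon: add p11.
From p13 via epsilon: add p9.
From p11 via epsilon: add p12.
From p12 via epsilon: add p4.
From p4 via epsilon: add p2.
No new states can be added; the closed set is {p1, p2, p4, p6, p9, p11, p12, p13}.

{p1, p2, p4, p6, p9, p11, p12, p13}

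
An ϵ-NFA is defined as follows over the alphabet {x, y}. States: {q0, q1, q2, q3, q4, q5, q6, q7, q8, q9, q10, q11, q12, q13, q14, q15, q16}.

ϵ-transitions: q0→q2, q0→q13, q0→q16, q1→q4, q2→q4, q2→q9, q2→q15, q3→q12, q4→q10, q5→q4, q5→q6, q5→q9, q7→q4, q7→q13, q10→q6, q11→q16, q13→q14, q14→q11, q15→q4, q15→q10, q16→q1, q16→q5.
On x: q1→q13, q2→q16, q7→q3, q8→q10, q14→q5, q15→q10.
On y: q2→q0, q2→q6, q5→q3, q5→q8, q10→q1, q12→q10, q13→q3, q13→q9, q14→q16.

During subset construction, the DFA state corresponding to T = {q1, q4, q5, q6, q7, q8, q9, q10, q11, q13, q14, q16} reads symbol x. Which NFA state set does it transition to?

{q1, q3, q4, q5, q6, q9, q10, q11, q12, q13, q14, q16}

q1 on x → {q13}.
q7 on x → {q3}.
q8 on x → {q10}.
q14 on x → {q5}.
No x-transition from q4, q5, q6, q9, q10, q11, q13, q16.
Union after reading x: {q3, q5, q10, q13}.
Now take the ϵ-closure:
From q3 via ϵ: add q12.
From q5 via ϵ: add q4, q6, q9.
From q13 via ϵ: add q14.
From q14 via ϵ: add q11.
From q11 via ϵ: add q16.
From q16 via ϵ: add q1.
No new states can be added; the closed set is {q1, q3, q4, q5, q6, q9, q10, q11, q12, q13, q14, q16}.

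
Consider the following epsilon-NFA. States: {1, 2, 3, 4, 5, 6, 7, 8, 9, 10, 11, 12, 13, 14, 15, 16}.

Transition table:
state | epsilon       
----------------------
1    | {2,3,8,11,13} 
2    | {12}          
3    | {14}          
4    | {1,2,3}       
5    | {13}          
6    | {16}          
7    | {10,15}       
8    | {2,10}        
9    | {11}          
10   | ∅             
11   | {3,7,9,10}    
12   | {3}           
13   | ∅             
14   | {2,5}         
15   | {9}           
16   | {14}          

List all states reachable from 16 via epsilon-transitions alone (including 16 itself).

{2, 3, 5, 12, 13, 14, 16}

Start with {16}.
From 16 via epsilon: add 14.
From 14 via epsilon: add 2, 5.
From 2 via epsilon: add 12.
From 5 via epsilon: add 13.
From 12 via epsilon: add 3.
No new states can be added; the closed set is {2, 3, 5, 12, 13, 14, 16}.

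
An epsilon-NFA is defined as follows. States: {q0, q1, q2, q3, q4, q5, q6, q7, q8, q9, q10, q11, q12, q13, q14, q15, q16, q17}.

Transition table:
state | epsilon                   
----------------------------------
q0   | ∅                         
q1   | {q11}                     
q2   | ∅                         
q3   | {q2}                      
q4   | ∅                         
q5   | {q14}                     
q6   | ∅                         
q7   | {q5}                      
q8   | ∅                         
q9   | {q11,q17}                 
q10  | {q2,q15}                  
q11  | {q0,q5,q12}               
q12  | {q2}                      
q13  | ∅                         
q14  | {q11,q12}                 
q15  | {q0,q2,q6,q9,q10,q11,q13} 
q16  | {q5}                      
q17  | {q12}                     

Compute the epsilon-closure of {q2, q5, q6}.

Start with {q2, q5, q6}.
From q5 via epsilon: add q14.
From q14 via epsilon: add q11, q12.
From q11 via epsilon: add q0.
No new states can be added; the closed set is {q0, q2, q5, q6, q11, q12, q14}.

{q0, q2, q5, q6, q11, q12, q14}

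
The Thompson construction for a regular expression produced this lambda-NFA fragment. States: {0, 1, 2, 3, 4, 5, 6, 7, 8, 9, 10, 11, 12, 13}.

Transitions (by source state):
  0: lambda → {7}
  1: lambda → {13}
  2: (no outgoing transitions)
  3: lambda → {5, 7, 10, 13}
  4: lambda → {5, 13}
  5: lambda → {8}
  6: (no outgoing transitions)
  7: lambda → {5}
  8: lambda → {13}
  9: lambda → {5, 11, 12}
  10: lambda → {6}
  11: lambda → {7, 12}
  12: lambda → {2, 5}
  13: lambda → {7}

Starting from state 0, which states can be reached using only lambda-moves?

{0, 5, 7, 8, 13}

Start with {0}.
From 0 via lambda: add 7.
From 7 via lambda: add 5.
From 5 via lambda: add 8.
From 8 via lambda: add 13.
No new states can be added; the closed set is {0, 5, 7, 8, 13}.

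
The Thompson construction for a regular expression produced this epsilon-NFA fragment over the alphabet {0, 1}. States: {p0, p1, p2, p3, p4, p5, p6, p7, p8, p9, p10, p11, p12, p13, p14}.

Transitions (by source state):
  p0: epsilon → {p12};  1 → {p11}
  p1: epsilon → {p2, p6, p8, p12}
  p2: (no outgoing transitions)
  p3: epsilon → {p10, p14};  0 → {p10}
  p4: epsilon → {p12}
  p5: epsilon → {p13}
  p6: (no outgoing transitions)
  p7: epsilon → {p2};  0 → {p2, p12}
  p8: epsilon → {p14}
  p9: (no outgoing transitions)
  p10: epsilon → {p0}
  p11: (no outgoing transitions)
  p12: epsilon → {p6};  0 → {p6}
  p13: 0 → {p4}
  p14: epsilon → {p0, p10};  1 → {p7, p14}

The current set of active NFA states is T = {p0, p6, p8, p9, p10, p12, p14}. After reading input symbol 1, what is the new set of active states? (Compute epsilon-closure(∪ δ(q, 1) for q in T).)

{p0, p2, p6, p7, p10, p11, p12, p14}

p0 on 1 → {p11}.
p14 on 1 → {p7, p14}.
No 1-transition from p6, p8, p9, p10, p12.
Union after reading 1: {p7, p11, p14}.
Now take the epsilon-closure:
From p7 via epsilon: add p2.
From p14 via epsilon: add p0, p10.
From p0 via epsilon: add p12.
From p12 via epsilon: add p6.
No new states can be added; the closed set is {p0, p2, p6, p7, p10, p11, p12, p14}.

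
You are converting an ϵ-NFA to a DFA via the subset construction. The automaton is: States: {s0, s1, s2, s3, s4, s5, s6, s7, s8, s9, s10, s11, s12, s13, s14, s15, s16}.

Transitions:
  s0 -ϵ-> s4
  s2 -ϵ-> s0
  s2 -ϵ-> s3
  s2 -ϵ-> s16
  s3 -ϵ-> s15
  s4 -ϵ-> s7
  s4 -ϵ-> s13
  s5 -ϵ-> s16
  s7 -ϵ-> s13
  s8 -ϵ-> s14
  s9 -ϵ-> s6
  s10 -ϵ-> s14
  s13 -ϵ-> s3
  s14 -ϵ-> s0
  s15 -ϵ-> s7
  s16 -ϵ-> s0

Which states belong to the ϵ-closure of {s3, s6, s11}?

Start with {s3, s6, s11}.
From s3 via ϵ: add s15.
From s15 via ϵ: add s7.
From s7 via ϵ: add s13.
No new states can be added; the closed set is {s3, s6, s7, s11, s13, s15}.

{s3, s6, s7, s11, s13, s15}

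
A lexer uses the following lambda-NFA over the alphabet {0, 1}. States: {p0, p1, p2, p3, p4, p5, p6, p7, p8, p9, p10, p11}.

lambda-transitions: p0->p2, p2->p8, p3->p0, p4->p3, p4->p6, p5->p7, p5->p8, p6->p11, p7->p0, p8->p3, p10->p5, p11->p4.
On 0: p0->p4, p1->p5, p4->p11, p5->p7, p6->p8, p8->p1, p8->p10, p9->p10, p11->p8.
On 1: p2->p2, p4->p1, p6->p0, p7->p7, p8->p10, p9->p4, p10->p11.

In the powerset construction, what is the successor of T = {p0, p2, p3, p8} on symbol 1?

p2 on 1 → {p2}.
p8 on 1 → {p10}.
No 1-transition from p0, p3.
Union after reading 1: {p2, p10}.
Now take the lambda-closure:
From p2 via lambda: add p8.
From p10 via lambda: add p5.
From p5 via lambda: add p7.
From p8 via lambda: add p3.
From p3 via lambda: add p0.
No new states can be added; the closed set is {p0, p2, p3, p5, p7, p8, p10}.

{p0, p2, p3, p5, p7, p8, p10}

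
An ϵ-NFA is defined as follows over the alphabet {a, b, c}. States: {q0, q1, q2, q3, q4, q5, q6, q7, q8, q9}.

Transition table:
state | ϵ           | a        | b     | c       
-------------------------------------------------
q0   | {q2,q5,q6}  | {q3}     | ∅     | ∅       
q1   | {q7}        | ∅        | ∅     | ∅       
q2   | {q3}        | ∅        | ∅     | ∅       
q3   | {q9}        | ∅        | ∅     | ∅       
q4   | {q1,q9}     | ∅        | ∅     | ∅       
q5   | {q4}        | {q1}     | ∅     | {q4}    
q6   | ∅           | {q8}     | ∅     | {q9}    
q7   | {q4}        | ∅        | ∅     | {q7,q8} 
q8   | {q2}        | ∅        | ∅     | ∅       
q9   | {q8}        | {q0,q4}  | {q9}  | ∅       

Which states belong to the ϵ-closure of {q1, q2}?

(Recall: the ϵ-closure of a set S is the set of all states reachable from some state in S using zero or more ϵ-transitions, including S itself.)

Start with {q1, q2}.
From q1 via ϵ: add q7.
From q2 via ϵ: add q3.
From q3 via ϵ: add q9.
From q7 via ϵ: add q4.
From q9 via ϵ: add q8.
No new states can be added; the closed set is {q1, q2, q3, q4, q7, q8, q9}.

{q1, q2, q3, q4, q7, q8, q9}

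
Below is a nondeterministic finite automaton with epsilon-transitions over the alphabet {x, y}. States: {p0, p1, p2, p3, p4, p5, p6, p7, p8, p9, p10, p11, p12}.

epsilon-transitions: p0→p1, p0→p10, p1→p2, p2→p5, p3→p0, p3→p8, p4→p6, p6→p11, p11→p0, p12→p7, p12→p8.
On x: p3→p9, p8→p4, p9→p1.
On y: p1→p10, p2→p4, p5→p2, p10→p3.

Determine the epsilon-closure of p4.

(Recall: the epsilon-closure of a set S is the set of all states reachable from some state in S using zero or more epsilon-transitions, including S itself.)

{p0, p1, p2, p4, p5, p6, p10, p11}

Start with {p4}.
From p4 via epsilon: add p6.
From p6 via epsilon: add p11.
From p11 via epsilon: add p0.
From p0 via epsilon: add p1, p10.
From p1 via epsilon: add p2.
From p2 via epsilon: add p5.
No new states can be added; the closed set is {p0, p1, p2, p4, p5, p6, p10, p11}.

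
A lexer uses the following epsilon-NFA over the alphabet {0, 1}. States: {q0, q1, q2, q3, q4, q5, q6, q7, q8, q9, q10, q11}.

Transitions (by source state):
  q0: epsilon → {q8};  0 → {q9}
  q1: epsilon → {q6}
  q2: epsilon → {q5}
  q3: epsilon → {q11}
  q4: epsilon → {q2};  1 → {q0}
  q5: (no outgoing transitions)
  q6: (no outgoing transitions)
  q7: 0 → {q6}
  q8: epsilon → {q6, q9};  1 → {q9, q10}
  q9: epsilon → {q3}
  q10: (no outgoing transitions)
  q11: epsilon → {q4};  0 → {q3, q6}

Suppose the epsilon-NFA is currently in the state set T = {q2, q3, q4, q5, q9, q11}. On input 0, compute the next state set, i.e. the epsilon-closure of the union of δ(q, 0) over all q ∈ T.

q11 on 0 → {q3, q6}.
No 0-transition from q2, q3, q4, q5, q9.
Union after reading 0: {q3, q6}.
Now take the epsilon-closure:
From q3 via epsilon: add q11.
From q11 via epsilon: add q4.
From q4 via epsilon: add q2.
From q2 via epsilon: add q5.
No new states can be added; the closed set is {q2, q3, q4, q5, q6, q11}.

{q2, q3, q4, q5, q6, q11}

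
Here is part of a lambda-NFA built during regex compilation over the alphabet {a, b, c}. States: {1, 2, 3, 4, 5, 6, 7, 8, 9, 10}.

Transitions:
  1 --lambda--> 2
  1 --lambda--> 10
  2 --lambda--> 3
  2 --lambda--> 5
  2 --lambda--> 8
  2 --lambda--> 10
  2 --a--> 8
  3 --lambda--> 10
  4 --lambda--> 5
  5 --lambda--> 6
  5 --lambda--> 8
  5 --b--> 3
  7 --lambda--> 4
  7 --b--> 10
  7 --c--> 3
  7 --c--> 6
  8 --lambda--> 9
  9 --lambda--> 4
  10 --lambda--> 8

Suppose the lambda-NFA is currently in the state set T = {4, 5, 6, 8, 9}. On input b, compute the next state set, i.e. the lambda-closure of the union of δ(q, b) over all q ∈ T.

{3, 4, 5, 6, 8, 9, 10}

5 on b → {3}.
No b-transition from 4, 6, 8, 9.
Union after reading b: {3}.
Now take the lambda-closure:
From 3 via lambda: add 10.
From 10 via lambda: add 8.
From 8 via lambda: add 9.
From 9 via lambda: add 4.
From 4 via lambda: add 5.
From 5 via lambda: add 6.
No new states can be added; the closed set is {3, 4, 5, 6, 8, 9, 10}.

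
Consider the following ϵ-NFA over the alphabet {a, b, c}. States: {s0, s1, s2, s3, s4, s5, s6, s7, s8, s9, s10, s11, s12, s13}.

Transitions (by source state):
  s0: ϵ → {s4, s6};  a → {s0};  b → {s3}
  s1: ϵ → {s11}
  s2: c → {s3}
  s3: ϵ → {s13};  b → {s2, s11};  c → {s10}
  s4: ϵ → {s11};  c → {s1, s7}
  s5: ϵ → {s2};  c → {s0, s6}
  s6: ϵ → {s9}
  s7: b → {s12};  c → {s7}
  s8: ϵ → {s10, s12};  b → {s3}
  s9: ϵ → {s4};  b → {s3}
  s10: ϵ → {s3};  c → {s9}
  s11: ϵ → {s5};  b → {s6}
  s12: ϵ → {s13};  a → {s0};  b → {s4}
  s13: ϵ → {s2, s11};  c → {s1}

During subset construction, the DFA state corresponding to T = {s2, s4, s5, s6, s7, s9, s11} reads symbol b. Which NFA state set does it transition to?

{s2, s3, s4, s5, s6, s9, s11, s12, s13}

s7 on b → {s12}.
s9 on b → {s3}.
s11 on b → {s6}.
No b-transition from s2, s4, s5, s6.
Union after reading b: {s3, s6, s12}.
Now take the ϵ-closure:
From s3 via ϵ: add s13.
From s6 via ϵ: add s9.
From s9 via ϵ: add s4.
From s13 via ϵ: add s2, s11.
From s11 via ϵ: add s5.
No new states can be added; the closed set is {s2, s3, s4, s5, s6, s9, s11, s12, s13}.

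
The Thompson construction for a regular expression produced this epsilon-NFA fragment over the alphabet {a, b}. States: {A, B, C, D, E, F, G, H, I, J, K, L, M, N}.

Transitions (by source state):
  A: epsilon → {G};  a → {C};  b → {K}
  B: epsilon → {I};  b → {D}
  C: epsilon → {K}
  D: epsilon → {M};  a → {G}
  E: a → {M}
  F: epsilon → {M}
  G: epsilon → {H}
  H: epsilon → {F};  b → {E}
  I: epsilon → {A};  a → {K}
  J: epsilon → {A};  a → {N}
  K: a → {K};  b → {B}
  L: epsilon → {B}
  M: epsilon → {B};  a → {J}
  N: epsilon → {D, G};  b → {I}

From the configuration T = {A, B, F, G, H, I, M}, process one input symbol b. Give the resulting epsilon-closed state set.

{A, B, D, E, F, G, H, I, K, M}

A on b → {K}.
B on b → {D}.
H on b → {E}.
No b-transition from F, G, I, M.
Union after reading b: {D, E, K}.
Now take the epsilon-closure:
From D via epsilon: add M.
From M via epsilon: add B.
From B via epsilon: add I.
From I via epsilon: add A.
From A via epsilon: add G.
From G via epsilon: add H.
From H via epsilon: add F.
No new states can be added; the closed set is {A, B, D, E, F, G, H, I, K, M}.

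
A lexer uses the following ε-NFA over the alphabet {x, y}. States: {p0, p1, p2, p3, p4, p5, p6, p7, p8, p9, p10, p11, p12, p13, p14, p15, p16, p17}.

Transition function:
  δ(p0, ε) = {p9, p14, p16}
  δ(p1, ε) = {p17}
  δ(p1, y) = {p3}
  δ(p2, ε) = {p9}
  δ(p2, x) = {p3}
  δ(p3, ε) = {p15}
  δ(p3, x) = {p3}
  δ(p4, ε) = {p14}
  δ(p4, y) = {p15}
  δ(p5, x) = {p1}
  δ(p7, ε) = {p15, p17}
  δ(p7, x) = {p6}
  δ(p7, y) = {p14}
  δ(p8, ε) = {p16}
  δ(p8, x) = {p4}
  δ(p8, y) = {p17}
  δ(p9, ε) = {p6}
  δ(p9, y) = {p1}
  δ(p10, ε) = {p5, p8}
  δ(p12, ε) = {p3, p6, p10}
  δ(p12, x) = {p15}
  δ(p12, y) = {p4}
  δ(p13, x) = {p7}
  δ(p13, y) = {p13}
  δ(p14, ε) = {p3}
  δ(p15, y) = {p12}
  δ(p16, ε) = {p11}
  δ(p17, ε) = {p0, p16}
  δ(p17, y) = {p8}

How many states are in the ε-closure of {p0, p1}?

10

Start with {p0, p1}.
From p0 via ε: add p9, p14, p16.
From p1 via ε: add p17.
From p9 via ε: add p6.
From p14 via ε: add p3.
From p16 via ε: add p11.
From p3 via ε: add p15.
ε-closure = {p0, p1, p3, p6, p9, p11, p14, p15, p16, p17}, which has 10 states.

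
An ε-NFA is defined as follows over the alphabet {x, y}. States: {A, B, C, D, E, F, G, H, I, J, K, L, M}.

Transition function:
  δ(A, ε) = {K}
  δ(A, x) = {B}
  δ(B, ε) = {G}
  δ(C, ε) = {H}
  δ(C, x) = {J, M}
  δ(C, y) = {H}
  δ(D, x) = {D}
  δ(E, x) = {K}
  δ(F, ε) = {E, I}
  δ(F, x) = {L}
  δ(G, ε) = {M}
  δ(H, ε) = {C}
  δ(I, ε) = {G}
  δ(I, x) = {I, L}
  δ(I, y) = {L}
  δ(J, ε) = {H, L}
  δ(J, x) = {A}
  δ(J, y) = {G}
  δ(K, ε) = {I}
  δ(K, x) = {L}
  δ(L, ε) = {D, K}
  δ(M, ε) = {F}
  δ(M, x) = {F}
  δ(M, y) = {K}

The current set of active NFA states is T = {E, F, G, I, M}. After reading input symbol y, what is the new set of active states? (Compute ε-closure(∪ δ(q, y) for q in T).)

{D, E, F, G, I, K, L, M}

I on y → {L}.
M on y → {K}.
No y-transition from E, F, G.
Union after reading y: {K, L}.
Now take the ε-closure:
From K via ε: add I.
From L via ε: add D.
From I via ε: add G.
From G via ε: add M.
From M via ε: add F.
From F via ε: add E.
No new states can be added; the closed set is {D, E, F, G, I, K, L, M}.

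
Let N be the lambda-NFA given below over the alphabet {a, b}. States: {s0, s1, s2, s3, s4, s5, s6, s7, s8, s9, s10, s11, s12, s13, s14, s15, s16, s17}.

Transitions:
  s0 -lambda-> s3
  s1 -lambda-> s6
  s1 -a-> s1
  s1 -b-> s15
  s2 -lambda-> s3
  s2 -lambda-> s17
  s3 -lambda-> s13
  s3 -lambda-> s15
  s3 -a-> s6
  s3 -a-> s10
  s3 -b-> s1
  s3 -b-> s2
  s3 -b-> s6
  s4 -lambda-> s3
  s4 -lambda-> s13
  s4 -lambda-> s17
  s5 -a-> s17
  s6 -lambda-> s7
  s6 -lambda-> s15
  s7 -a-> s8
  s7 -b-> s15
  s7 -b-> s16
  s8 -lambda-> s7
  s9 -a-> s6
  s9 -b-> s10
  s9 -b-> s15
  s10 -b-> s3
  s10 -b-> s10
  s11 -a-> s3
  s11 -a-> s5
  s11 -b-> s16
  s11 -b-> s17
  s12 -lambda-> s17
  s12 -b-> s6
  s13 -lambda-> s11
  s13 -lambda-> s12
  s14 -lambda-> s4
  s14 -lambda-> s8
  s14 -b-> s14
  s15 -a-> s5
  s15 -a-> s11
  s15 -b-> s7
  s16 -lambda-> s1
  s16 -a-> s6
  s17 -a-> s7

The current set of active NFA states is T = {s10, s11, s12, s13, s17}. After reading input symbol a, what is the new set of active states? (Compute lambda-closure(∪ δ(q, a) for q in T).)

{s3, s5, s7, s11, s12, s13, s15, s17}

s11 on a → {s3, s5}.
s17 on a → {s7}.
No a-transition from s10, s12, s13.
Union after reading a: {s3, s5, s7}.
Now take the lambda-closure:
From s3 via lambda: add s13, s15.
From s13 via lambda: add s11, s12.
From s12 via lambda: add s17.
No new states can be added; the closed set is {s3, s5, s7, s11, s12, s13, s15, s17}.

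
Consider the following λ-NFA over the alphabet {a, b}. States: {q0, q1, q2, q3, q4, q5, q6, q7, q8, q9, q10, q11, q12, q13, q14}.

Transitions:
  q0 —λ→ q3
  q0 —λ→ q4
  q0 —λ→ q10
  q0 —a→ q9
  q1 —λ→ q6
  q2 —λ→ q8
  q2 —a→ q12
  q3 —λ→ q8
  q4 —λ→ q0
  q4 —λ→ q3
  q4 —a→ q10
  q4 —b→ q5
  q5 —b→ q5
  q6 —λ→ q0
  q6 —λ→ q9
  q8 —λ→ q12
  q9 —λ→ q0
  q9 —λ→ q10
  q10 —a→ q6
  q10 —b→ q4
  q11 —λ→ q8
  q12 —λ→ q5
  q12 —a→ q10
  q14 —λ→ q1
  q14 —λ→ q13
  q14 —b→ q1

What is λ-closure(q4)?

{q0, q3, q4, q5, q8, q10, q12}

Start with {q4}.
From q4 via λ: add q0, q3.
From q0 via λ: add q10.
From q3 via λ: add q8.
From q8 via λ: add q12.
From q12 via λ: add q5.
No new states can be added; the closed set is {q0, q3, q4, q5, q8, q10, q12}.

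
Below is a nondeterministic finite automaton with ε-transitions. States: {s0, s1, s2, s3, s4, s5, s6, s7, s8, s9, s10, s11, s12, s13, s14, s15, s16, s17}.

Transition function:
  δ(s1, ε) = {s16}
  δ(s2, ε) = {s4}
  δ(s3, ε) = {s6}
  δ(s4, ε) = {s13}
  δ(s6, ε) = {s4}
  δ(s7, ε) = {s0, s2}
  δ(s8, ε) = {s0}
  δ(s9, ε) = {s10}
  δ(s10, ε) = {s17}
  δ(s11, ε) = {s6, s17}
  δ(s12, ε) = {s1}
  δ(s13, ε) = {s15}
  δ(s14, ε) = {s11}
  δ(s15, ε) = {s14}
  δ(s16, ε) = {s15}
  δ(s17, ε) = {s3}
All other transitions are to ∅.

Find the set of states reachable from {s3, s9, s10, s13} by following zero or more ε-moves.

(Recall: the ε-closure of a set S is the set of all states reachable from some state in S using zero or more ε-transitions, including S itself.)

{s3, s4, s6, s9, s10, s11, s13, s14, s15, s17}

Start with {s3, s9, s10, s13}.
From s3 via ε: add s6.
From s10 via ε: add s17.
From s13 via ε: add s15.
From s6 via ε: add s4.
From s15 via ε: add s14.
From s14 via ε: add s11.
No new states can be added; the closed set is {s3, s4, s6, s9, s10, s11, s13, s14, s15, s17}.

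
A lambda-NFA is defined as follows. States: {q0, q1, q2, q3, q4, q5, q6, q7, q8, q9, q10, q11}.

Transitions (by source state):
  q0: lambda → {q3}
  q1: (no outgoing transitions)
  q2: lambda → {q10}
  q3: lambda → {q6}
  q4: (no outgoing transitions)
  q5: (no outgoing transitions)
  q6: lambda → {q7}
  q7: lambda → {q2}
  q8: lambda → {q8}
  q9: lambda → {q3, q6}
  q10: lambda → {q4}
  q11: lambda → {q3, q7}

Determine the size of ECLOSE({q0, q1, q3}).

8

Start with {q0, q1, q3}.
From q3 via lambda: add q6.
From q6 via lambda: add q7.
From q7 via lambda: add q2.
From q2 via lambda: add q10.
From q10 via lambda: add q4.
lambda-closure = {q0, q1, q2, q3, q4, q6, q7, q10}, which has 8 states.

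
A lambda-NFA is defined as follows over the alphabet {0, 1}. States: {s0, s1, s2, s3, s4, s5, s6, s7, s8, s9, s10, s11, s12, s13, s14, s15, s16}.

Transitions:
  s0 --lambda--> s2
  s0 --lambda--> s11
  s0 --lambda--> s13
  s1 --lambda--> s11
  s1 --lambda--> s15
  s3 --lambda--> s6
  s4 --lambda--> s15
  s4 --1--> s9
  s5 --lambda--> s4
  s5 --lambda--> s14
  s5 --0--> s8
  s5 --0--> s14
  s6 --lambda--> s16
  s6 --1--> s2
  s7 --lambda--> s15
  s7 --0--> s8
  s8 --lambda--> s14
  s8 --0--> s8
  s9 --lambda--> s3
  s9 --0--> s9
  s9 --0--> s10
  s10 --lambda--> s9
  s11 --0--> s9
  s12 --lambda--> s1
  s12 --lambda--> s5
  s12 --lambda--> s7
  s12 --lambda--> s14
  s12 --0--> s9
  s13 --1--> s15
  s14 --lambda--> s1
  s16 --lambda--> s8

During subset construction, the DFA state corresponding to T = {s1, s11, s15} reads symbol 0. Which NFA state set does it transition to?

s11 on 0 → {s9}.
No 0-transition from s1, s15.
Union after reading 0: {s9}.
Now take the lambda-closure:
From s9 via lambda: add s3.
From s3 via lambda: add s6.
From s6 via lambda: add s16.
From s16 via lambda: add s8.
From s8 via lambda: add s14.
From s14 via lambda: add s1.
From s1 via lambda: add s11, s15.
No new states can be added; the closed set is {s1, s3, s6, s8, s9, s11, s14, s15, s16}.

{s1, s3, s6, s8, s9, s11, s14, s15, s16}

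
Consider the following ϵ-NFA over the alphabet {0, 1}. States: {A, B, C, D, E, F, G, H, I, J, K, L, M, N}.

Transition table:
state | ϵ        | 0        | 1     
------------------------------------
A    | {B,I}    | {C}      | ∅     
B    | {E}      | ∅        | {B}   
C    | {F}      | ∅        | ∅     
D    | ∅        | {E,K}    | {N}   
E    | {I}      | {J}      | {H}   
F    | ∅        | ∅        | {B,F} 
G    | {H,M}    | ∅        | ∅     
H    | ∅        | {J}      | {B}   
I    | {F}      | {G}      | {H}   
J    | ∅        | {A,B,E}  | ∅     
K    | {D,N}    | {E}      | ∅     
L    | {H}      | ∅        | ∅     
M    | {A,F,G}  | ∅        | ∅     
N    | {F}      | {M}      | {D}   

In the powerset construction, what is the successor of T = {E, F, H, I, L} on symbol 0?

E on 0 → {J}.
H on 0 → {J}.
I on 0 → {G}.
No 0-transition from F, L.
Union after reading 0: {G, J}.
Now take the ϵ-closure:
From G via ϵ: add H, M.
From M via ϵ: add A, F.
From A via ϵ: add B, I.
From B via ϵ: add E.
No new states can be added; the closed set is {A, B, E, F, G, H, I, J, M}.

{A, B, E, F, G, H, I, J, M}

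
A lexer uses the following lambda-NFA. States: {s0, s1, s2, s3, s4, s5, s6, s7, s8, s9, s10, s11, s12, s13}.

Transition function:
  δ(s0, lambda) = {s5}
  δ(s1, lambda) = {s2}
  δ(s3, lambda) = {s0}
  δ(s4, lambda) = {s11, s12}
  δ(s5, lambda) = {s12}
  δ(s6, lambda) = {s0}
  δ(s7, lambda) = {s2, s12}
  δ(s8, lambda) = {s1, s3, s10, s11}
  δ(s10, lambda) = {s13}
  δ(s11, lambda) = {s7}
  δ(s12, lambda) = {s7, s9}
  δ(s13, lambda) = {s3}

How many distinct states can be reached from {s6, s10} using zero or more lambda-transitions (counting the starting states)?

10

Start with {s6, s10}.
From s6 via lambda: add s0.
From s10 via lambda: add s13.
From s0 via lambda: add s5.
From s13 via lambda: add s3.
From s5 via lambda: add s12.
From s12 via lambda: add s7, s9.
From s7 via lambda: add s2.
lambda-closure = {s0, s2, s3, s5, s6, s7, s9, s10, s12, s13}, which has 10 states.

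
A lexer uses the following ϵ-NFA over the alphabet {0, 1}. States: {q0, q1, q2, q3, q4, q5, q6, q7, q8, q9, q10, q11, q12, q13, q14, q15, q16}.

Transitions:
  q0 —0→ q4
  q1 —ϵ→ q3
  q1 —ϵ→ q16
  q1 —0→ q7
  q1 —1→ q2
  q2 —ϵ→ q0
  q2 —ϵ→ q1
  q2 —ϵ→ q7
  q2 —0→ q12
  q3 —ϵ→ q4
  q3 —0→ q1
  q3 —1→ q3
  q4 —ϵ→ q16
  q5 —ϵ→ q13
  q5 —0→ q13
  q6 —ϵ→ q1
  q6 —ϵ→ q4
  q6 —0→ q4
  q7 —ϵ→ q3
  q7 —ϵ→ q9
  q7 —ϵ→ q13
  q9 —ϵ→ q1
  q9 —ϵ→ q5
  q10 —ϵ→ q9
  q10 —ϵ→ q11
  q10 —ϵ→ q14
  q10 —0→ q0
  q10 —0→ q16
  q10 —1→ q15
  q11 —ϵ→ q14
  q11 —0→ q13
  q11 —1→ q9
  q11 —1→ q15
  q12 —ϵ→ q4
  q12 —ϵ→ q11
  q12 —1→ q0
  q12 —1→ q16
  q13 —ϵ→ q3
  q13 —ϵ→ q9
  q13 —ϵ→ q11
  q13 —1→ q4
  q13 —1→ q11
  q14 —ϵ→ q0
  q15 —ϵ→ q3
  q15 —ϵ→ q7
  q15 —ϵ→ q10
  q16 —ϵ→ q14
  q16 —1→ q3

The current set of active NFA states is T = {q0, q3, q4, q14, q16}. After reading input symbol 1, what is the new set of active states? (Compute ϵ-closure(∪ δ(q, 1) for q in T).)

{q0, q3, q4, q14, q16}

q3 on 1 → {q3}.
q16 on 1 → {q3}.
No 1-transition from q0, q4, q14.
Union after reading 1: {q3}.
Now take the ϵ-closure:
From q3 via ϵ: add q4.
From q4 via ϵ: add q16.
From q16 via ϵ: add q14.
From q14 via ϵ: add q0.
No new states can be added; the closed set is {q0, q3, q4, q14, q16}.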